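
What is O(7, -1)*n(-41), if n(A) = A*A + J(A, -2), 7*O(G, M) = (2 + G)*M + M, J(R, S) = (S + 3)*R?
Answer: -16400/7 ≈ -2342.9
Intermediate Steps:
J(R, S) = R*(3 + S) (J(R, S) = (3 + S)*R = R*(3 + S))
O(G, M) = M/7 + M*(2 + G)/7 (O(G, M) = ((2 + G)*M + M)/7 = (M*(2 + G) + M)/7 = (M + M*(2 + G))/7 = M/7 + M*(2 + G)/7)
n(A) = A + A² (n(A) = A*A + A*(3 - 2) = A² + A*1 = A² + A = A + A²)
O(7, -1)*n(-41) = ((⅐)*(-1)*(3 + 7))*(-41*(1 - 41)) = ((⅐)*(-1)*10)*(-41*(-40)) = -10/7*1640 = -16400/7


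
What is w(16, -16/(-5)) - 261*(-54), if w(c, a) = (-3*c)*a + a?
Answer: 69718/5 ≈ 13944.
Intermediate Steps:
w(c, a) = a - 3*a*c (w(c, a) = -3*a*c + a = a - 3*a*c)
w(16, -16/(-5)) - 261*(-54) = (-16/(-5))*(1 - 3*16) - 261*(-54) = (-16*(-⅕))*(1 - 48) + 14094 = (16/5)*(-47) + 14094 = -752/5 + 14094 = 69718/5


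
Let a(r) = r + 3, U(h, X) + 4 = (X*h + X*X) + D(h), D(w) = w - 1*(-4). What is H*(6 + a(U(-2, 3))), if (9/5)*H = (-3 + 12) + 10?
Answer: 950/9 ≈ 105.56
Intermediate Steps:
D(w) = 4 + w (D(w) = w + 4 = 4 + w)
U(h, X) = h + X² + X*h (U(h, X) = -4 + ((X*h + X*X) + (4 + h)) = -4 + ((X*h + X²) + (4 + h)) = -4 + ((X² + X*h) + (4 + h)) = -4 + (4 + h + X² + X*h) = h + X² + X*h)
H = 95/9 (H = 5*((-3 + 12) + 10)/9 = 5*(9 + 10)/9 = (5/9)*19 = 95/9 ≈ 10.556)
a(r) = 3 + r
H*(6 + a(U(-2, 3))) = 95*(6 + (3 + (-2 + 3² + 3*(-2))))/9 = 95*(6 + (3 + (-2 + 9 - 6)))/9 = 95*(6 + (3 + 1))/9 = 95*(6 + 4)/9 = (95/9)*10 = 950/9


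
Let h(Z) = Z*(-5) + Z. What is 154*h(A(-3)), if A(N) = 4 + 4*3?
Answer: -9856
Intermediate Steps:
A(N) = 16 (A(N) = 4 + 12 = 16)
h(Z) = -4*Z (h(Z) = -5*Z + Z = -4*Z)
154*h(A(-3)) = 154*(-4*16) = 154*(-64) = -9856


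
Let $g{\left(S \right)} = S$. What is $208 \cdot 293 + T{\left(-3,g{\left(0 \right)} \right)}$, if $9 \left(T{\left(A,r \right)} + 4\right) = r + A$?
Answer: $\frac{182819}{3} \approx 60940.0$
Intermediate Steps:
$T{\left(A,r \right)} = -4 + \frac{A}{9} + \frac{r}{9}$ ($T{\left(A,r \right)} = -4 + \frac{r + A}{9} = -4 + \frac{A + r}{9} = -4 + \left(\frac{A}{9} + \frac{r}{9}\right) = -4 + \frac{A}{9} + \frac{r}{9}$)
$208 \cdot 293 + T{\left(-3,g{\left(0 \right)} \right)} = 208 \cdot 293 + \left(-4 + \frac{1}{9} \left(-3\right) + \frac{1}{9} \cdot 0\right) = 60944 - \frac{13}{3} = \frac{182819}{3}$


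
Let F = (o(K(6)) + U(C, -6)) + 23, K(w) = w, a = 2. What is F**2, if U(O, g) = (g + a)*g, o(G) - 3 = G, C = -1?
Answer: 3136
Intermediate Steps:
o(G) = 3 + G
U(O, g) = g*(2 + g) (U(O, g) = (g + 2)*g = (2 + g)*g = g*(2 + g))
F = 56 (F = ((3 + 6) - 6*(2 - 6)) + 23 = (9 - 6*(-4)) + 23 = (9 + 24) + 23 = 33 + 23 = 56)
F**2 = 56**2 = 3136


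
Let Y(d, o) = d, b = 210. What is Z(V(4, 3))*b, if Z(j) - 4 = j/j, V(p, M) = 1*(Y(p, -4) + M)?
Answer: 1050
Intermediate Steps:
V(p, M) = M + p (V(p, M) = 1*(p + M) = 1*(M + p) = M + p)
Z(j) = 5 (Z(j) = 4 + j/j = 4 + 1 = 5)
Z(V(4, 3))*b = 5*210 = 1050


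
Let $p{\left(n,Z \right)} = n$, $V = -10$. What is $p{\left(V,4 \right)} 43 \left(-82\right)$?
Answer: $35260$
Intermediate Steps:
$p{\left(V,4 \right)} 43 \left(-82\right) = \left(-10\right) 43 \left(-82\right) = \left(-430\right) \left(-82\right) = 35260$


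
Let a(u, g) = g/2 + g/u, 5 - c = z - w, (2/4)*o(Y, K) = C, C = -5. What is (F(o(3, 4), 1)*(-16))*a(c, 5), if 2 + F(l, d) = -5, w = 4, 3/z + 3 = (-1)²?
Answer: 1000/3 ≈ 333.33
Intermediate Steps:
o(Y, K) = -10 (o(Y, K) = 2*(-5) = -10)
z = -3/2 (z = 3/(-3 + (-1)²) = 3/(-3 + 1) = 3/(-2) = 3*(-½) = -3/2 ≈ -1.5000)
F(l, d) = -7 (F(l, d) = -2 - 5 = -7)
c = 21/2 (c = 5 - (-3/2 - 1*4) = 5 - (-3/2 - 4) = 5 - 1*(-11/2) = 5 + 11/2 = 21/2 ≈ 10.500)
a(u, g) = g/2 + g/u (a(u, g) = g*(½) + g/u = g/2 + g/u)
(F(o(3, 4), 1)*(-16))*a(c, 5) = (-7*(-16))*((½)*5 + 5/(21/2)) = 112*(5/2 + 5*(2/21)) = 112*(5/2 + 10/21) = 112*(125/42) = 1000/3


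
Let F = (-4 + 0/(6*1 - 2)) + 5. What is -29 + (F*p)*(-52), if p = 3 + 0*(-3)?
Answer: -185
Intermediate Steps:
p = 3 (p = 3 + 0 = 3)
F = 1 (F = (-4 + 0/(6 - 2)) + 5 = (-4 + 0/4) + 5 = (-4 + 0*(¼)) + 5 = (-4 + 0) + 5 = -4 + 5 = 1)
-29 + (F*p)*(-52) = -29 + (1*3)*(-52) = -29 + 3*(-52) = -29 - 156 = -185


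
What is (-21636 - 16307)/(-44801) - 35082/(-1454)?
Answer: 813438902/32570327 ≈ 24.975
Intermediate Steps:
(-21636 - 16307)/(-44801) - 35082/(-1454) = -37943*(-1/44801) - 35082*(-1/1454) = 37943/44801 + 17541/727 = 813438902/32570327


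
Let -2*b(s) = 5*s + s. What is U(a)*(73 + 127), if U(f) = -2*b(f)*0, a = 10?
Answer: 0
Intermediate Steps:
b(s) = -3*s (b(s) = -(5*s + s)/2 = -3*s)
U(f) = 0 (U(f) = -(-6)*f*0 = (6*f)*0 = 0)
U(a)*(73 + 127) = 0*(73 + 127) = 0*200 = 0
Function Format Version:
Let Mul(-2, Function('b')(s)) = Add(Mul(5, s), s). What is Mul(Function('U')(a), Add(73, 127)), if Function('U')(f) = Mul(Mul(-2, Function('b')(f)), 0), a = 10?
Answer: 0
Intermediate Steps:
Function('b')(s) = Mul(-3, s) (Function('b')(s) = Mul(Rational(-1, 2), Add(Mul(5, s), s)) = Mul(Rational(-1, 2), Mul(6, s)) = Mul(-3, s))
Function('U')(f) = 0 (Function('U')(f) = Mul(Mul(-2, Mul(-3, f)), 0) = Mul(Mul(6, f), 0) = 0)
Mul(Function('U')(a), Add(73, 127)) = Mul(0, Add(73, 127)) = Mul(0, 200) = 0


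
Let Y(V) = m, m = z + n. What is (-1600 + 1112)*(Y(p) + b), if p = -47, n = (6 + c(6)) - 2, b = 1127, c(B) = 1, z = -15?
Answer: -545096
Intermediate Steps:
n = 5 (n = (6 + 1) - 2 = 7 - 2 = 5)
m = -10 (m = -15 + 5 = -10)
Y(V) = -10
(-1600 + 1112)*(Y(p) + b) = (-1600 + 1112)*(-10 + 1127) = -488*1117 = -545096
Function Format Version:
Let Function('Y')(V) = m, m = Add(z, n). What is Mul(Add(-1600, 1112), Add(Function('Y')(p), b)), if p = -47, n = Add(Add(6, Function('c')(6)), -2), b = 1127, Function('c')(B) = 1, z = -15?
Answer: -545096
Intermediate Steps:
n = 5 (n = Add(Add(6, 1), -2) = Add(7, -2) = 5)
m = -10 (m = Add(-15, 5) = -10)
Function('Y')(V) = -10
Mul(Add(-1600, 1112), Add(Function('Y')(p), b)) = Mul(Add(-1600, 1112), Add(-10, 1127)) = Mul(-488, 1117) = -545096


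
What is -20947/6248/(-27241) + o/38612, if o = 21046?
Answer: 895718803723/1642957666504 ≈ 0.54519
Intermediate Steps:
-20947/6248/(-27241) + o/38612 = -20947/6248/(-27241) + 21046/38612 = -20947*1/6248*(-1/27241) + 21046*(1/38612) = -20947/6248*(-1/27241) + 10523/19306 = 20947/170201768 + 10523/19306 = 895718803723/1642957666504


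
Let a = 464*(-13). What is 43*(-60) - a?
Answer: 3452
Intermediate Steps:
a = -6032
43*(-60) - a = 43*(-60) - 1*(-6032) = -2580 + 6032 = 3452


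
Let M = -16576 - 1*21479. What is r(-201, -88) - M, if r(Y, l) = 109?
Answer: 38164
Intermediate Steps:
M = -38055 (M = -16576 - 21479 = -38055)
r(-201, -88) - M = 109 - 1*(-38055) = 109 + 38055 = 38164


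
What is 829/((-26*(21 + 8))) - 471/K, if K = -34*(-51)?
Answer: -149385/108953 ≈ -1.3711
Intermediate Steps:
K = 1734
829/((-26*(21 + 8))) - 471/K = 829/((-26*(21 + 8))) - 471/1734 = 829/((-26*29)) - 471*1/1734 = 829/(-754) - 157/578 = 829*(-1/754) - 157/578 = -829/754 - 157/578 = -149385/108953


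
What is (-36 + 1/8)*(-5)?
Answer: 1435/8 ≈ 179.38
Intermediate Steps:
(-36 + 1/8)*(-5) = -287/8*(-5) = 1435/8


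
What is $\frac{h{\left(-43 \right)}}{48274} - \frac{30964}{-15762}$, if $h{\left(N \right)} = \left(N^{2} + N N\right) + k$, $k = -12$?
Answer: $\frac{388213717}{190223697} \approx 2.0408$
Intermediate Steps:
$h{\left(N \right)} = -12 + 2 N^{2}$ ($h{\left(N \right)} = \left(N^{2} + N N\right) - 12 = \left(N^{2} + N^{2}\right) - 12 = 2 N^{2} - 12 = -12 + 2 N^{2}$)
$\frac{h{\left(-43 \right)}}{48274} - \frac{30964}{-15762} = \frac{-12 + 2 \left(-43\right)^{2}}{48274} - \frac{30964}{-15762} = \left(-12 + 2 \cdot 1849\right) \frac{1}{48274} - - \frac{15482}{7881} = \left(-12 + 3698\right) \frac{1}{48274} + \frac{15482}{7881} = 3686 \cdot \frac{1}{48274} + \frac{15482}{7881} = \frac{1843}{24137} + \frac{15482}{7881} = \frac{388213717}{190223697}$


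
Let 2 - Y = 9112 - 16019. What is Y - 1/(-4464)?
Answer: 30841777/4464 ≈ 6909.0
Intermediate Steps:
Y = 6909 (Y = 2 - (9112 - 16019) = 2 - 1*(-6907) = 2 + 6907 = 6909)
Y - 1/(-4464) = 6909 - 1/(-4464) = 6909 - 1*(-1/4464) = 6909 + 1/4464 = 30841777/4464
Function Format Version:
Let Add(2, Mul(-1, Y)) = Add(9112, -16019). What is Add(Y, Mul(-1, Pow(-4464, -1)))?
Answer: Rational(30841777, 4464) ≈ 6909.0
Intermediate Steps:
Y = 6909 (Y = Add(2, Mul(-1, Add(9112, -16019))) = Add(2, Mul(-1, -6907)) = Add(2, 6907) = 6909)
Add(Y, Mul(-1, Pow(-4464, -1))) = Add(6909, Mul(-1, Pow(-4464, -1))) = Add(6909, Mul(-1, Rational(-1, 4464))) = Add(6909, Rational(1, 4464)) = Rational(30841777, 4464)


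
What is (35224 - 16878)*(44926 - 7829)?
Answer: 680581562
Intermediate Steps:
(35224 - 16878)*(44926 - 7829) = 18346*37097 = 680581562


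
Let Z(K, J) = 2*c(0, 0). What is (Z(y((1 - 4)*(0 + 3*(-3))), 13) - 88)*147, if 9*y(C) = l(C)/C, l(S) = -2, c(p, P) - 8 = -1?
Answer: -10878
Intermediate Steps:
c(p, P) = 7 (c(p, P) = 8 - 1 = 7)
y(C) = -2/(9*C) (y(C) = (-2/C)/9 = -2/(9*C))
Z(K, J) = 14 (Z(K, J) = 2*7 = 14)
(Z(y((1 - 4)*(0 + 3*(-3))), 13) - 88)*147 = (14 - 88)*147 = -74*147 = -10878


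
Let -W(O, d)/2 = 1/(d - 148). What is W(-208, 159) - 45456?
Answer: -500018/11 ≈ -45456.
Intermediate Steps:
W(O, d) = -2/(-148 + d) (W(O, d) = -2/(d - 148) = -2/(-148 + d))
W(-208, 159) - 45456 = -2/(-148 + 159) - 45456 = -2/11 - 45456 = -500018/11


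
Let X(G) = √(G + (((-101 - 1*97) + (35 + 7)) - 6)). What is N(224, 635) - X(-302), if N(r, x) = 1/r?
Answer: 1/224 - 4*I*√29 ≈ 0.0044643 - 21.541*I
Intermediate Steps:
X(G) = √(-162 + G) (X(G) = √(G + (((-101 - 97) + 42) - 6)) = √(G + ((-198 + 42) - 6)) = √(G + (-156 - 6)) = √(G - 162) = √(-162 + G))
N(224, 635) - X(-302) = 1/224 - √(-162 - 302) = 1/224 - √(-464) = 1/224 - 4*I*√29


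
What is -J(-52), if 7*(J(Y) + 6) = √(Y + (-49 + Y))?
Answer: 6 - 3*I*√17/7 ≈ 6.0 - 1.767*I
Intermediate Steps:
J(Y) = -6 + √(-49 + 2*Y)/7 (J(Y) = -6 + √(Y + (-49 + Y))/7 = -6 + √(-49 + 2*Y)/7)
-J(-52) = -(-6 + √(-49 + 2*(-52))/7) = -(-6 + √(-49 - 104)/7) = -(-6 + √(-153)/7) = -(-6 + (3*I*√17)/7) = -(-6 + 3*I*√17/7) = 6 - 3*I*√17/7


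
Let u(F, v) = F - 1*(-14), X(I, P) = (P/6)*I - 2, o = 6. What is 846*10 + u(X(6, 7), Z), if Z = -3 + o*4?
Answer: 8479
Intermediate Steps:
X(I, P) = -2 + I*P/6 (X(I, P) = (P*(1/6))*I - 2 = (P/6)*I - 2 = I*P/6 - 2 = -2 + I*P/6)
Z = 21 (Z = -3 + 6*4 = -3 + 24 = 21)
u(F, v) = 14 + F (u(F, v) = F + 14 = 14 + F)
846*10 + u(X(6, 7), Z) = 846*10 + (14 + (-2 + (1/6)*6*7)) = 8460 + (14 + (-2 + 7)) = 8460 + (14 + 5) = 8460 + 19 = 8479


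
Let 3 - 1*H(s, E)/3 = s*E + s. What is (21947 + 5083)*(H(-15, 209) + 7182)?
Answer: 449806230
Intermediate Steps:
H(s, E) = 9 - 3*s - 3*E*s (H(s, E) = 9 - 3*(s*E + s) = 9 - 3*(E*s + s) = 9 - 3*(s + E*s) = 9 + (-3*s - 3*E*s) = 9 - 3*s - 3*E*s)
(21947 + 5083)*(H(-15, 209) + 7182) = (21947 + 5083)*((9 - 3*(-15) - 3*209*(-15)) + 7182) = 27030*((9 + 45 + 9405) + 7182) = 27030*(9459 + 7182) = 27030*16641 = 449806230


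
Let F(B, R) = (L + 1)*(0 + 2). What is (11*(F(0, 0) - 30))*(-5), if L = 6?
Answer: 880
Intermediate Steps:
F(B, R) = 14 (F(B, R) = (6 + 1)*(0 + 2) = 7*2 = 14)
(11*(F(0, 0) - 30))*(-5) = (11*(14 - 30))*(-5) = (11*(-16))*(-5) = -176*(-5) = 880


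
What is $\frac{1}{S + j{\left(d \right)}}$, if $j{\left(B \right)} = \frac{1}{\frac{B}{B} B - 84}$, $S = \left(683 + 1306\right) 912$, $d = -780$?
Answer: $\frac{864}{1567268351} \approx 5.5128 \cdot 10^{-7}$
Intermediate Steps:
$S = 1813968$ ($S = 1989 \cdot 912 = 1813968$)
$j{\left(B \right)} = \frac{1}{-84 + B}$ ($j{\left(B \right)} = \frac{1}{1 B - 84} = \frac{1}{B - 84} = \frac{1}{-84 + B}$)
$\frac{1}{S + j{\left(d \right)}} = \frac{1}{1813968 + \frac{1}{-84 - 780}} = \frac{1}{1813968 + \frac{1}{-864}} = \frac{1}{1813968 - \frac{1}{864}} = \frac{1}{\frac{1567268351}{864}} = \frac{864}{1567268351}$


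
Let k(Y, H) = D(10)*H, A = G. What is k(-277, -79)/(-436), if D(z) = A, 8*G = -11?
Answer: -869/3488 ≈ -0.24914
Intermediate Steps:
G = -11/8 (G = (⅛)*(-11) = -11/8 ≈ -1.3750)
A = -11/8 ≈ -1.3750
D(z) = -11/8
k(Y, H) = -11*H/8
k(-277, -79)/(-436) = -11/8*(-79)/(-436) = (869/8)*(-1/436) = -869/3488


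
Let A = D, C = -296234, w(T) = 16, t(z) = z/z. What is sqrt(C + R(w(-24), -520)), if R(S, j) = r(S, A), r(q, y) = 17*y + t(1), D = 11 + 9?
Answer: 9*I*sqrt(3653) ≈ 543.96*I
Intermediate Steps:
t(z) = 1
D = 20
A = 20
r(q, y) = 1 + 17*y (r(q, y) = 17*y + 1 = 1 + 17*y)
R(S, j) = 341 (R(S, j) = 1 + 17*20 = 1 + 340 = 341)
sqrt(C + R(w(-24), -520)) = sqrt(-296234 + 341) = sqrt(-295893) = 9*I*sqrt(3653)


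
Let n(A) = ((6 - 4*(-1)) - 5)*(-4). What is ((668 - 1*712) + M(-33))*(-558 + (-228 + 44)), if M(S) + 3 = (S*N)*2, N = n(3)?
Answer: -944566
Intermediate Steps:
n(A) = -20 (n(A) = ((6 + 4) - 5)*(-4) = (10 - 5)*(-4) = 5*(-4) = -20)
N = -20
M(S) = -3 - 40*S (M(S) = -3 + (S*(-20))*2 = -3 - 20*S*2 = -3 - 40*S)
((668 - 1*712) + M(-33))*(-558 + (-228 + 44)) = ((668 - 1*712) + (-3 - 40*(-33)))*(-558 + (-228 + 44)) = ((668 - 712) + (-3 + 1320))*(-558 - 184) = (-44 + 1317)*(-742) = 1273*(-742) = -944566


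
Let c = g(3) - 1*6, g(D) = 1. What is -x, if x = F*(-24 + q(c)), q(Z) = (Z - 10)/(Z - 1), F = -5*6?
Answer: -645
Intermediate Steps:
F = -30
c = -5 (c = 1 - 1*6 = 1 - 6 = -5)
q(Z) = (-10 + Z)/(-1 + Z)
x = 645 (x = -30*(-24 + (-10 - 5)/(-1 - 5)) = -30*(-24 - 15/(-6)) = -30*(-24 - ⅙*(-15)) = -30*(-24 + 5/2) = -30*(-43/2) = 645)
-x = -1*645 = -645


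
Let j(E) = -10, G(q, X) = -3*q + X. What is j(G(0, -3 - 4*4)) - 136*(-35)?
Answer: 4750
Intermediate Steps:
G(q, X) = X - 3*q
j(G(0, -3 - 4*4)) - 136*(-35) = -10 - 136*(-35) = -10 + 4760 = 4750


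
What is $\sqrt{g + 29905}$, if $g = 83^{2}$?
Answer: $\sqrt{36794} \approx 191.82$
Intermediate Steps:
$g = 6889$
$\sqrt{g + 29905} = \sqrt{6889 + 29905} = \sqrt{36794}$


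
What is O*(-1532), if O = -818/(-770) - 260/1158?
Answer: -286117852/222915 ≈ -1283.5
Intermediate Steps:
O = 186761/222915 (O = -818*(-1/770) - 260*1/1158 = 409/385 - 130/579 = 186761/222915 ≈ 0.83781)
O*(-1532) = (186761/222915)*(-1532) = -286117852/222915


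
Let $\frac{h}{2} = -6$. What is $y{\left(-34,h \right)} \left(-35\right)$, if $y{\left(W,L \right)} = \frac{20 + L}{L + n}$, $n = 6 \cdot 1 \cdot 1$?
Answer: $\frac{140}{3} \approx 46.667$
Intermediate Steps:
$h = -12$ ($h = 2 \left(-6\right) = -12$)
$n = 6$ ($n = 6 \cdot 1 = 6$)
$y{\left(W,L \right)} = \frac{20 + L}{6 + L}$ ($y{\left(W,L \right)} = \frac{20 + L}{L + 6} = \frac{20 + L}{6 + L}$)
$y{\left(-34,h \right)} \left(-35\right) = \frac{20 - 12}{6 - 12} \left(-35\right) = \frac{1}{-6} \cdot 8 \left(-35\right) = \left(- \frac{1}{6}\right) 8 \left(-35\right) = \left(- \frac{4}{3}\right) \left(-35\right) = \frac{140}{3}$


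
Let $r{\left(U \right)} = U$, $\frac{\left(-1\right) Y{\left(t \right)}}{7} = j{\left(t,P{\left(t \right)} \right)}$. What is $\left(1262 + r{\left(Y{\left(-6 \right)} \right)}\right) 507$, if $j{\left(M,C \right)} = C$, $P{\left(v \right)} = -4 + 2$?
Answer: $646932$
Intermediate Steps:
$P{\left(v \right)} = -2$
$Y{\left(t \right)} = 14$ ($Y{\left(t \right)} = \left(-7\right) \left(-2\right) = 14$)
$\left(1262 + r{\left(Y{\left(-6 \right)} \right)}\right) 507 = \left(1262 + 14\right) 507 = 1276 \cdot 507 = 646932$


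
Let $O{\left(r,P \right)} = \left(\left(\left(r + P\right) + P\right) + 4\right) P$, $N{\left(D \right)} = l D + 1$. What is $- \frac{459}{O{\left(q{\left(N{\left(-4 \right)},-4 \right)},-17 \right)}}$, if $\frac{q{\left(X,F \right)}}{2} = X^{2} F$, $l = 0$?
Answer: $- \frac{27}{38} \approx -0.71053$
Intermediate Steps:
$N{\left(D \right)} = 1$ ($N{\left(D \right)} = 0 D + 1 = 0 + 1 = 1$)
$q{\left(X,F \right)} = 2 F X^{2}$ ($q{\left(X,F \right)} = 2 X^{2} F = 2 F X^{2}$)
$O{\left(r,P \right)} = P \left(4 + r + 2 P\right)$ ($O{\left(r,P \right)} = \left(\left(\left(P + r\right) + P\right) + 4\right) P = \left(\left(r + 2 P\right) + 4\right) P = \left(4 + r + 2 P\right) P = P \left(4 + r + 2 P\right)$)
$- \frac{459}{O{\left(q{\left(N{\left(-4 \right)},-4 \right)},-17 \right)}} = - \frac{459}{\left(-17\right) \left(4 + 2 \left(-4\right) 1^{2} + 2 \left(-17\right)\right)} = - \frac{459}{\left(-17\right) \left(4 + 2 \left(-4\right) 1 - 34\right)} = - \frac{459}{\left(-17\right) \left(4 - 8 - 34\right)} = - \frac{459}{\left(-17\right) \left(-38\right)} = - \frac{459}{646} = \left(-459\right) \frac{1}{646} = - \frac{27}{38}$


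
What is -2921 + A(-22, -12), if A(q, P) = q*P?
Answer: -2657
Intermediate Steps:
A(q, P) = P*q
-2921 + A(-22, -12) = -2921 - 12*(-22) = -2921 + 264 = -2657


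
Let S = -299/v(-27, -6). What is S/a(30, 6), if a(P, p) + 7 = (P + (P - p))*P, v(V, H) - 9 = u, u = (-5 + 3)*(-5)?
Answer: -299/30647 ≈ -0.0097563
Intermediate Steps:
u = 10 (u = -2*(-5) = 10)
v(V, H) = 19 (v(V, H) = 9 + 10 = 19)
a(P, p) = -7 + P*(-p + 2*P) (a(P, p) = -7 + (P + (P - p))*P = -7 + (-p + 2*P)*P = -7 + P*(-p + 2*P))
S = -299/19 ≈ -15.737
S/a(30, 6) = -299/(19*(-7 + 2*30² - 1*30*6)) = -299/(19*(-7 + 2*900 - 180)) = -299/(19*(-7 + 1800 - 180)) = -299/19/1613 = -299/19*1/1613 = -299/30647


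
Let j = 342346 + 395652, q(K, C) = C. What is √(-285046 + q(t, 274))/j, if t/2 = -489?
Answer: I*√71193/368999 ≈ 0.00072309*I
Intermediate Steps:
t = -978 (t = 2*(-489) = -978)
j = 737998
√(-285046 + q(t, 274))/j = √(-285046 + 274)/737998 = √(-284772)*(1/737998) = (2*I*√71193)*(1/737998) = I*√71193/368999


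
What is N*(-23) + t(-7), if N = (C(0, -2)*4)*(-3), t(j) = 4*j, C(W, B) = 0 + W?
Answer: -28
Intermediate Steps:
C(W, B) = W
N = 0 (N = (0*4)*(-3) = 0*(-3) = 0)
N*(-23) + t(-7) = 0*(-23) + 4*(-7) = 0 - 28 = -28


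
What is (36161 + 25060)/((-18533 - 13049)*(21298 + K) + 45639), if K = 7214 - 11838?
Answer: -20407/175517543 ≈ -0.00011627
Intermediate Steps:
K = -4624
(36161 + 25060)/((-18533 - 13049)*(21298 + K) + 45639) = (36161 + 25060)/((-18533 - 13049)*(21298 - 4624) + 45639) = 61221/(-31582*16674 + 45639) = 61221/(-526598268 + 45639) = 61221/(-526552629) = 61221*(-1/526552629) = -20407/175517543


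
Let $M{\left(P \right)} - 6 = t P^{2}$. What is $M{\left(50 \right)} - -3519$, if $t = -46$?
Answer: $-111475$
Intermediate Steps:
$M{\left(P \right)} = 6 - 46 P^{2}$
$M{\left(50 \right)} - -3519 = \left(6 - 46 \cdot 50^{2}\right) - -3519 = \left(6 - 115000\right) + 3519 = -114994 + 3519 = -111475$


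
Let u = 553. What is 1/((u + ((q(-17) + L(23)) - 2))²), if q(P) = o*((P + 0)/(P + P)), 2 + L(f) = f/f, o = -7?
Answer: 4/1194649 ≈ 3.3483e-6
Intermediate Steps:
L(f) = -1 (L(f) = -2 + f/f = -2 + 1 = -1)
q(P) = -7/2 (q(P) = -7*(P + 0)/(P + P) = -7*P/(2*P) = -7*P*1/(2*P) = -7*½ = -7/2)
1/((u + ((q(-17) + L(23)) - 2))²) = 1/((553 + ((-7/2 - 1) - 2))²) = 1/((553 + (-9/2 - 2))²) = 1/((553 - 13/2)²) = 1/((1093/2)²) = 1/(1194649/4) = 4/1194649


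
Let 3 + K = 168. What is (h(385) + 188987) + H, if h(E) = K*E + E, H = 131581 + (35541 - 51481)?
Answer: 368538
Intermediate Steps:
K = 165 (K = -3 + 168 = 165)
H = 115641 (H = 131581 - 15940 = 115641)
h(E) = 166*E (h(E) = 165*E + E = 166*E)
(h(385) + 188987) + H = (166*385 + 188987) + 115641 = (63910 + 188987) + 115641 = 252897 + 115641 = 368538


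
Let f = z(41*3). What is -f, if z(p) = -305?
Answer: 305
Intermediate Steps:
f = -305
-f = -1*(-305) = 305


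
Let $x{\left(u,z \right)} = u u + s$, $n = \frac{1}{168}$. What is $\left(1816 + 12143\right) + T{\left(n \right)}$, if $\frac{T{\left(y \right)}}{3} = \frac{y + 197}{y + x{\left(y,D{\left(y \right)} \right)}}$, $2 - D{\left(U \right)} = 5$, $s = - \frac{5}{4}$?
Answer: $\frac{473433561}{35111} \approx 13484.0$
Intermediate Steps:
$n = \frac{1}{168} \approx 0.0059524$
$s = - \frac{5}{4}$ ($s = \left(-5\right) \frac{1}{4} = - \frac{5}{4} \approx -1.25$)
$D{\left(U \right)} = -3$ ($D{\left(U \right)} = 2 - 5 = -3$)
$x{\left(u,z \right)} = - \frac{5}{4} + u^{2}$ ($x{\left(u,z \right)} = u u - \frac{5}{4} = u^{2} - \frac{5}{4} = - \frac{5}{4} + u^{2}$)
$T{\left(y \right)} = \frac{3 \left(197 + y\right)}{- \frac{5}{4} + y + y^{2}}$ ($T{\left(y \right)} = 3 \frac{y + 197}{y + \left(- \frac{5}{4} + y^{2}\right)} = 3 \frac{197 + y}{- \frac{5}{4} + y + y^{2}} = \frac{3 \left(197 + y\right)}{- \frac{5}{4} + y + y^{2}}$)
$\left(1816 + 12143\right) + T{\left(n \right)} = \left(1816 + 12143\right) + \frac{12 \left(197 + \frac{1}{168}\right)}{-5 + 4 \cdot \frac{1}{168} + \frac{4}{28224}} = 13959 + 12 \frac{1}{-5 + \frac{1}{42} + 4 \cdot \frac{1}{28224}} \cdot \frac{33097}{168} = 13959 + 12 \frac{1}{-5 + \frac{1}{42} + \frac{1}{7056}} \cdot \frac{33097}{168} = 13959 + 12 \frac{1}{- \frac{35111}{7056}} \cdot \frac{33097}{168} = 13959 + 12 \left(- \frac{7056}{35111}\right) \frac{33097}{168} = 13959 - \frac{16680888}{35111} = \frac{473433561}{35111}$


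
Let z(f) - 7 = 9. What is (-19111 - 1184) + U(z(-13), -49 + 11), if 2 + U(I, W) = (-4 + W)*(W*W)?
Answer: -80945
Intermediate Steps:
z(f) = 16 (z(f) = 7 + 9 = 16)
U(I, W) = -2 + W²*(-4 + W) (U(I, W) = -2 + (-4 + W)*(W*W) = -2 + (-4 + W)*W² = -2 + W²*(-4 + W))
(-19111 - 1184) + U(z(-13), -49 + 11) = (-19111 - 1184) + (-2 + (-49 + 11)³ - 4*(-49 + 11)²) = -20295 + (-2 + (-38)³ - 4*(-38)²) = -20295 + (-2 - 54872 - 4*1444) = -20295 + (-2 - 54872 - 5776) = -20295 - 60650 = -80945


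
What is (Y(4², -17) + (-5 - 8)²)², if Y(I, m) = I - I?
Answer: 28561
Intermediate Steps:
Y(I, m) = 0
(Y(4², -17) + (-5 - 8)²)² = (0 + (-5 - 8)²)² = (0 + (-13)²)² = (0 + 169)² = 169² = 28561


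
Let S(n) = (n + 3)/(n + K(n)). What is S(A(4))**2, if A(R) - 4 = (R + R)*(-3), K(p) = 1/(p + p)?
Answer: 462400/641601 ≈ 0.72070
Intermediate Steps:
K(p) = 1/(2*p)
A(R) = 4 - 6*R (A(R) = 4 + (R + R)*(-3) = 4 + (2*R)*(-3) = 4 - 6*R)
S(n) = (3 + n)/(n + 1/(2*n)) (S(n) = (n + 3)/(n + 1/(2*n)) = (3 + n)/(n + 1/(2*n)))
S(A(4))**2 = (2*(4 - 6*4)*(3 + (4 - 6*4))/(1 + 2*(4 - 6*4)**2))**2 = (2*(4 - 24)*(3 + (4 - 24))/(1 + 2*(4 - 24)**2))**2 = (2*(-20)*(3 - 20)/(1 + 2*(-20)**2))**2 = (2*(-20)*(-17)/(1 + 2*400))**2 = (2*(-20)*(-17)/(1 + 800))**2 = (2*(-20)*(-17)/801)**2 = (2*(-20)*(1/801)*(-17))**2 = (680/801)**2 = 462400/641601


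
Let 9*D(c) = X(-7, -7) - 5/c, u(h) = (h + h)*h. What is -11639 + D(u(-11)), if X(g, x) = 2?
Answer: -25349263/2178 ≈ -11639.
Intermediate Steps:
u(h) = 2*h² (u(h) = (2*h)*h = 2*h²)
D(c) = 2/9 - 5/(9*c) (D(c) = (2 - 5/c)/9 = 2/9 - 5/(9*c))
-11639 + D(u(-11)) = -11639 + (-5 + 2*(2*(-11)²))/(9*((2*(-11)²))) = -11639 + (-5 + 2*(2*121))/(9*((2*121))) = -11639 + (⅑)*(-5 + 2*242)/242 = -11639 + (⅑)*(1/242)*(-5 + 484) = -11639 + (⅑)*(1/242)*479 = -11639 + 479/2178 = -25349263/2178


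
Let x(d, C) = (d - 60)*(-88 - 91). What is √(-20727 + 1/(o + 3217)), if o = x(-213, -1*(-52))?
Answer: I*√14056756317407/26042 ≈ 143.97*I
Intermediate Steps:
x(d, C) = 10740 - 179*d (x(d, C) = (-60 + d)*(-179) = 10740 - 179*d)
o = 48867 (o = 10740 - 179*(-213) = 10740 + 38127 = 48867)
√(-20727 + 1/(o + 3217)) = √(-20727 + 1/(48867 + 3217)) = √(-20727 + 1/52084) = √(-1079545067/52084) = I*√14056756317407/26042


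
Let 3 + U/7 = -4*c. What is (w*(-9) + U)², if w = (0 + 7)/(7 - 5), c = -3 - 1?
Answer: 14161/4 ≈ 3540.3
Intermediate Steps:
c = -4
w = 7/2 ≈ 3.5000
U = 91 (U = -21 + 7*(-4*(-4)) = -21 + 7*16 = -21 + 112 = 91)
(w*(-9) + U)² = ((7/2)*(-9) + 91)² = (-63/2 + 91)² = (119/2)² = 14161/4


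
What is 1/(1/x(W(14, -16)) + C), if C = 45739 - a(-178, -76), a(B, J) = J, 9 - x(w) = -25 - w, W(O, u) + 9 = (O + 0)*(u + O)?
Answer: 3/137444 ≈ 2.1827e-5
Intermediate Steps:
W(O, u) = -9 + O*(O + u) (W(O, u) = -9 + (O + 0)*(u + O) = -9 + O*(O + u))
x(w) = 34 + w (x(w) = 9 - (-25 - w) = 9 + (25 + w) = 34 + w)
C = 45815 (C = 45739 - 1*(-76) = 45739 + 76 = 45815)
1/(1/x(W(14, -16)) + C) = 1/(1/(34 + (-9 + 14² + 14*(-16))) + 45815) = 1/(1/(34 + (-9 + 196 - 224)) + 45815) = 1/(1/(34 - 37) + 45815) = 1/(1/(-3) + 45815) = 1/(-⅓ + 45815) = 1/(137444/3) = 3/137444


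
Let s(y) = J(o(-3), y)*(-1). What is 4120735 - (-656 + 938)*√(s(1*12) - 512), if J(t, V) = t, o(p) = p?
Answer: 4120735 - 282*I*√509 ≈ 4.1207e+6 - 6362.2*I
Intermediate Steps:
s(y) = 3 (s(y) = -3*(-1) = 3)
4120735 - (-656 + 938)*√(s(1*12) - 512) = 4120735 - (-656 + 938)*√(3 - 512) = 4120735 - 282*√(-509) = 4120735 - 282*I*√509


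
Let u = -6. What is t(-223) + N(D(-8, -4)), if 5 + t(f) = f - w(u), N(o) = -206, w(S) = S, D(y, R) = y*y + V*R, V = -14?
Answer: -428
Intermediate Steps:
D(y, R) = y² - 14*R (D(y, R) = y*y - 14*R = y² - 14*R)
t(f) = 1 + f (t(f) = -5 + (f - 1*(-6)) = -5 + (f + 6) = -5 + (6 + f) = 1 + f)
t(-223) + N(D(-8, -4)) = (1 - 223) - 206 = -222 - 206 = -428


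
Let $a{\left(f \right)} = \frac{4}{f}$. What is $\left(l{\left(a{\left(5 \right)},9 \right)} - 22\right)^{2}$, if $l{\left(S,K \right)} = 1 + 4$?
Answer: $289$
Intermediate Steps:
$l{\left(S,K \right)} = 5$
$\left(l{\left(a{\left(5 \right)},9 \right)} - 22\right)^{2} = \left(5 - 22\right)^{2} = \left(-17\right)^{2} = 289$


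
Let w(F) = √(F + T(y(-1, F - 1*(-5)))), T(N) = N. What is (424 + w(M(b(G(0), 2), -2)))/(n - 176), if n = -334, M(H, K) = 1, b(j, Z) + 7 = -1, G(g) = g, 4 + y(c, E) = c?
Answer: -212/255 - I/255 ≈ -0.83137 - 0.0039216*I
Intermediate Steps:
y(c, E) = -4 + c
b(j, Z) = -8 (b(j, Z) = -7 - 1 = -8)
w(F) = √(-5 + F) (w(F) = √(F + (-4 - 1)) = √(F - 5) = √(-5 + F))
(424 + w(M(b(G(0), 2), -2)))/(n - 176) = (424 + √(-5 + 1))/(-334 - 176) = (424 + √(-4))/(-510) = (424 + 2*I)*(-1/510) = -212/255 - I/255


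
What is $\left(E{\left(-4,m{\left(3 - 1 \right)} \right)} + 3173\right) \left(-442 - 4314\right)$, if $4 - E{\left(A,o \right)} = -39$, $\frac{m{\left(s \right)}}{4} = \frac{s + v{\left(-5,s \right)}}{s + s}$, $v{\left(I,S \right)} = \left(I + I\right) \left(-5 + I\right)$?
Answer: $-15295296$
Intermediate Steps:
$v{\left(I,S \right)} = 2 I \left(-5 + I\right)$
$m{\left(s \right)} = \frac{2 \left(100 + s\right)}{s}$ ($m{\left(s \right)} = 4 \frac{s + 2 \left(-5\right) \left(-5 - 5\right)}{s + s} = 4 \frac{s + 2 \left(-5\right) \left(-10\right)}{2 s} = 4 \left(s + 100\right) \frac{1}{2 s} = 4 \left(100 + s\right) \frac{1}{2 s} = 4 \frac{100 + s}{2 s} = \frac{2 \left(100 + s\right)}{s}$)
$E{\left(A,o \right)} = 43$ ($E{\left(A,o \right)} = 4 - -39 = 4 + 39 = 43$)
$\left(E{\left(-4,m{\left(3 - 1 \right)} \right)} + 3173\right) \left(-442 - 4314\right) = \left(43 + 3173\right) \left(-442 - 4314\right) = 3216 \left(-4756\right) = -15295296$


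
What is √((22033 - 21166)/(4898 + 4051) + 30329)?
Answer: 92*√31885287/2983 ≈ 174.15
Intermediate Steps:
√((22033 - 21166)/(4898 + 4051) + 30329) = √(867/8949 + 30329) = √(867*(1/8949) + 30329) = √(289/2983 + 30329) = √(90471696/2983) = 92*√31885287/2983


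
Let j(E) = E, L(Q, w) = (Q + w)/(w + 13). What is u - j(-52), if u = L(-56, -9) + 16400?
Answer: 65743/4 ≈ 16436.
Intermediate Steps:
L(Q, w) = (Q + w)/(13 + w)
u = 65535/4 (u = (-56 - 9)/(13 - 9) + 16400 = -65/4 + 16400 = 65535/4 ≈ 16384.)
u - j(-52) = 65535/4 - 1*(-52) = 65535/4 + 52 = 65743/4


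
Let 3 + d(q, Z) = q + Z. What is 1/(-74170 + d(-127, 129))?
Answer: -1/74171 ≈ -1.3482e-5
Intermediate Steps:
d(q, Z) = -3 + Z + q (d(q, Z) = -3 + (q + Z) = -3 + (Z + q) = -3 + Z + q)
1/(-74170 + d(-127, 129)) = 1/(-74170 + (-3 + 129 - 127)) = 1/(-74170 - 1) = 1/(-74171) = -1/74171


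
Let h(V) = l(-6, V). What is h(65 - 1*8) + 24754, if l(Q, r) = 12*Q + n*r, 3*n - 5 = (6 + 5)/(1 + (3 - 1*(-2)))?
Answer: 148871/6 ≈ 24812.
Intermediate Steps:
n = 41/18 (n = 5/3 + ((6 + 5)/(1 + (3 - 1*(-2))))/3 = 5/3 + (11/(1 + (3 + 2)))/3 = 5/3 + (11/(1 + 5))/3 = 5/3 + (11/6)/3 = 5/3 + (11*(⅙))/3 = 5/3 + (⅓)*(11/6) = 5/3 + 11/18 = 41/18 ≈ 2.2778)
l(Q, r) = 12*Q + 41*r/18
h(V) = -72 + 41*V/18 (h(V) = 12*(-6) + 41*V/18 = -72 + 41*V/18)
h(65 - 1*8) + 24754 = (-72 + 41*(65 - 1*8)/18) + 24754 = (-72 + 41*(65 - 8)/18) + 24754 = (-72 + (41/18)*57) + 24754 = (-72 + 779/6) + 24754 = 347/6 + 24754 = 148871/6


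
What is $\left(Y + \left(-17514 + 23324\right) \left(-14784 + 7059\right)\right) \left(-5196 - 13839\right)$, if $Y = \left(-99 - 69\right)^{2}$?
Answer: $853796384910$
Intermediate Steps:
$Y = 28224$ ($Y = \left(-168\right)^{2} = 28224$)
$\left(Y + \left(-17514 + 23324\right) \left(-14784 + 7059\right)\right) \left(-5196 - 13839\right) = \left(28224 + \left(-17514 + 23324\right) \left(-14784 + 7059\right)\right) \left(-5196 - 13839\right) = \left(28224 + 5810 \left(-7725\right)\right) \left(-19035\right) = \left(28224 - 44882250\right) \left(-19035\right) = \left(-44854026\right) \left(-19035\right) = 853796384910$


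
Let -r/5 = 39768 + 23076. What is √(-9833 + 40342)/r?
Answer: -√30509/314220 ≈ -0.00055588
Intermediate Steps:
r = -314220 (r = -5*(39768 + 23076) = -5*62844 = -314220)
√(-9833 + 40342)/r = √(-9833 + 40342)/(-314220) = √30509*(-1/314220) = -√30509/314220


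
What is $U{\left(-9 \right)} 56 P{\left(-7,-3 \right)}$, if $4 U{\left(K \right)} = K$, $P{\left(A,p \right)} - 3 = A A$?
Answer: $-6552$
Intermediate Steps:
$P{\left(A,p \right)} = 3 + A^{2}$ ($P{\left(A,p \right)} = 3 + A A = 3 + A^{2}$)
$U{\left(K \right)} = \frac{K}{4}$
$U{\left(-9 \right)} 56 P{\left(-7,-3 \right)} = \frac{1}{4} \left(-9\right) 56 \left(3 + \left(-7\right)^{2}\right) = \left(- \frac{9}{4}\right) 56 \left(3 + 49\right) = \left(-126\right) 52 = -6552$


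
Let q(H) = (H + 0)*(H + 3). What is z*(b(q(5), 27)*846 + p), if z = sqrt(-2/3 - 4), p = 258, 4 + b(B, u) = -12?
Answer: -4426*I*sqrt(42) ≈ -28684.0*I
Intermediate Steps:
q(H) = H*(3 + H)
b(B, u) = -16 (b(B, u) = -4 - 12 = -16)
z = I*sqrt(42)/3 (z = sqrt(-2*1/3 - 4) = sqrt(-2/3 - 4) = sqrt(-14/3) = I*sqrt(42)/3 ≈ 2.1602*I)
z*(b(q(5), 27)*846 + p) = (I*sqrt(42)/3)*(-16*846 + 258) = (I*sqrt(42)/3)*(-13536 + 258) = (I*sqrt(42)/3)*(-13278) = -4426*I*sqrt(42)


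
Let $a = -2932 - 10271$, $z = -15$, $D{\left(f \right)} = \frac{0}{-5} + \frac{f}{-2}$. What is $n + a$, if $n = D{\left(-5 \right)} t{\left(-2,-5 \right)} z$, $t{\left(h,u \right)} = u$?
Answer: $- \frac{26031}{2} \approx -13016.0$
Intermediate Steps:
$D{\left(f \right)} = - \frac{f}{2}$ ($D{\left(f \right)} = 0 \left(- \frac{1}{5}\right) + f \left(- \frac{1}{2}\right) = 0 - \frac{f}{2} = - \frac{f}{2}$)
$n = \frac{375}{2}$ ($n = \left(- \frac{1}{2}\right) \left(-5\right) \left(-5\right) \left(-15\right) = \frac{5}{2} \left(-5\right) \left(-15\right) = \left(- \frac{25}{2}\right) \left(-15\right) = \frac{375}{2} \approx 187.5$)
$a = -13203$ ($a = -2932 - 10271 = -13203$)
$n + a = \frac{375}{2} - 13203 = - \frac{26031}{2}$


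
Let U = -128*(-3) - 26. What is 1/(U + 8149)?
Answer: 1/8507 ≈ 0.00011755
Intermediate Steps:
U = 358 (U = -32*(-12) - 26 = 384 - 26 = 358)
1/(U + 8149) = 1/(358 + 8149) = 1/8507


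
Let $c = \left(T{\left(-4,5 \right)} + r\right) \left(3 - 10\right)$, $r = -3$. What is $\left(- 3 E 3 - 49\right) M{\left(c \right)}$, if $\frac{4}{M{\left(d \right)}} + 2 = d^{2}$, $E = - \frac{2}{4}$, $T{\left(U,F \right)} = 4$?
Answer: $- \frac{178}{47} \approx -3.7872$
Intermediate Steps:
$E = - \frac{1}{2}$ ($E = \left(-2\right) \frac{1}{4} = - \frac{1}{2} \approx -0.5$)
$c = -7$ ($c = \left(4 - 3\right) \left(3 - 10\right) = 1 \left(-7\right) = -7$)
$M{\left(d \right)} = \frac{4}{-2 + d^{2}}$
$\left(- 3 E 3 - 49\right) M{\left(c \right)} = \left(\left(-3\right) \left(- \frac{1}{2}\right) 3 - 49\right) \frac{4}{-2 + \left(-7\right)^{2}} = \left(\frac{3}{2} \cdot 3 - 49\right) \frac{4}{-2 + 49} = \left(\frac{9}{2} - 49\right) \frac{4}{47} = - \frac{89 \cdot 4 \cdot \frac{1}{47}}{2} = \left(- \frac{89}{2}\right) \frac{4}{47} = - \frac{178}{47}$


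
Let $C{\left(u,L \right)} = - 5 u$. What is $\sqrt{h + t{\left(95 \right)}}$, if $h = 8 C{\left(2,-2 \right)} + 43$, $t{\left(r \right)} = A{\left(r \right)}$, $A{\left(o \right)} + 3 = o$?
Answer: $\sqrt{55} \approx 7.4162$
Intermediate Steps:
$A{\left(o \right)} = -3 + o$
$t{\left(r \right)} = -3 + r$
$h = -37$ ($h = 8 \left(\left(-5\right) 2\right) + 43 = 8 \left(-10\right) + 43 = -80 + 43 = -37$)
$\sqrt{h + t{\left(95 \right)}} = \sqrt{-37 + \left(-3 + 95\right)} = \sqrt{-37 + 92} = \sqrt{55}$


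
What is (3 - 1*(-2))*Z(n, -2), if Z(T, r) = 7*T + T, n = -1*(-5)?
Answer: 200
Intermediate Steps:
n = 5
Z(T, r) = 8*T
(3 - 1*(-2))*Z(n, -2) = (3 - 1*(-2))*(8*5) = (3 + 2)*40 = 5*40 = 200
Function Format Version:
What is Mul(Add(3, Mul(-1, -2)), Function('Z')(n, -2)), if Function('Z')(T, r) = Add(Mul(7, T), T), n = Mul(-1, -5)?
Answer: 200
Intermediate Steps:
n = 5
Function('Z')(T, r) = Mul(8, T)
Mul(Add(3, Mul(-1, -2)), Function('Z')(n, -2)) = Mul(Add(3, Mul(-1, -2)), Mul(8, 5)) = Mul(Add(3, 2), 40) = Mul(5, 40) = 200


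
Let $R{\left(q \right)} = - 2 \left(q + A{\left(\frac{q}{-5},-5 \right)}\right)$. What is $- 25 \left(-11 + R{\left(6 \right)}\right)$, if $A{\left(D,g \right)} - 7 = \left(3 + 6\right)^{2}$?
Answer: $4975$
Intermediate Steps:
$A{\left(D,g \right)} = 88$ ($A{\left(D,g \right)} = 7 + \left(3 + 6\right)^{2} = 7 + 9^{2} = 7 + 81 = 88$)
$R{\left(q \right)} = -176 - 2 q$ ($R{\left(q \right)} = - 2 \left(q + 88\right) = - 2 \left(88 + q\right) = -176 - 2 q$)
$- 25 \left(-11 + R{\left(6 \right)}\right) = - 25 \left(-11 - 188\right) = \left(-25\right) \left(-199\right) = 4975$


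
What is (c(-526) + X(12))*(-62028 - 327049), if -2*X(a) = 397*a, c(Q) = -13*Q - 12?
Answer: -1729058188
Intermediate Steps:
c(Q) = -12 - 13*Q
X(a) = -397*a/2
(c(-526) + X(12))*(-62028 - 327049) = ((-12 - 13*(-526)) - 397/2*12)*(-62028 - 327049) = ((-12 + 6838) - 2382)*(-389077) = (6826 - 2382)*(-389077) = 4444*(-389077) = -1729058188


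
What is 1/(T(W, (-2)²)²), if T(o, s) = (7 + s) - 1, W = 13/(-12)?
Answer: 1/100 ≈ 0.010000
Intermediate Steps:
W = -13/12 (W = 13*(-1/12) = -13/12 ≈ -1.0833)
T(o, s) = 6 + s
1/(T(W, (-2)²)²) = 1/((6 + (-2)²)²) = 1/((6 + 4)²) = 1/(10²) = 1/100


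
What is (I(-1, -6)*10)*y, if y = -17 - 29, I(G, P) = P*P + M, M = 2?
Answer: -17480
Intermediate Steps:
I(G, P) = 2 + P² (I(G, P) = P*P + 2 = P² + 2 = 2 + P²)
y = -46
(I(-1, -6)*10)*y = ((2 + (-6)²)*10)*(-46) = ((2 + 36)*10)*(-46) = (38*10)*(-46) = 380*(-46) = -17480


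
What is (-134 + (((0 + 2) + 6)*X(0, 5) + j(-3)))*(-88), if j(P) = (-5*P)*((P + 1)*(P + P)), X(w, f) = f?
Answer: -7568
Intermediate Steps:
j(P) = -10*P**2*(1 + P) (j(P) = (-5*P)*((1 + P)*(2*P)) = (-5*P)*(2*P*(1 + P)) = -10*P**2*(1 + P))
(-134 + (((0 + 2) + 6)*X(0, 5) + j(-3)))*(-88) = (-134 + (((0 + 2) + 6)*5 + 10*(-3)**2*(-1 - 1*(-3))))*(-88) = (-134 + ((2 + 6)*5 + 10*9*(-1 + 3)))*(-88) = (-134 + (8*5 + 10*9*2))*(-88) = (-134 + (40 + 180))*(-88) = (-134 + 220)*(-88) = 86*(-88) = -7568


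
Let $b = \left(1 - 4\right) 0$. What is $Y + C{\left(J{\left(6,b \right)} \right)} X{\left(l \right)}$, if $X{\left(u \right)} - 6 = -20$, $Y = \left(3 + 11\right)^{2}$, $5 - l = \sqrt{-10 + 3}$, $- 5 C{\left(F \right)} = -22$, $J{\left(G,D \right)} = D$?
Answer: $\frac{672}{5} \approx 134.4$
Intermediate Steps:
$b = 0$ ($b = \left(-3\right) 0 = 0$)
$C{\left(F \right)} = \frac{22}{5}$ ($C{\left(F \right)} = \left(- \frac{1}{5}\right) \left(-22\right) = \frac{22}{5}$)
$l = 5 - i \sqrt{7}$ ($l = 5 - \sqrt{-10 + 3} = 5 - \sqrt{-7} = 5 - i \sqrt{7} \approx 5.0 - 2.6458 i$)
$Y = 196$ ($Y = 14^{2} = 196$)
$X{\left(u \right)} = -14$ ($X{\left(u \right)} = 6 - 20 = -14$)
$Y + C{\left(J{\left(6,b \right)} \right)} X{\left(l \right)} = 196 + \frac{22}{5} \left(-14\right) = 196 - \frac{308}{5} = \frac{672}{5}$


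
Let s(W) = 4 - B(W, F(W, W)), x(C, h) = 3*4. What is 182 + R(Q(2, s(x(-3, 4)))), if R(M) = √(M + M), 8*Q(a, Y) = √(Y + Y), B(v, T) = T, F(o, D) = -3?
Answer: 182 + 14^(¼)/2 ≈ 182.97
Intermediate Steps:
x(C, h) = 12
s(W) = 7 (s(W) = 4 - 1*(-3) = 4 + 3 = 7)
Q(a, Y) = √2*√Y/8 (Q(a, Y) = √(Y + Y)/8 = √(2*Y)/8 = (√2*√Y)/8 = √2*√Y/8)
R(M) = √2*√M (R(M) = √(2*M) = √2*√M)
182 + R(Q(2, s(x(-3, 4)))) = 182 + √2*√(√2*√7/8) = 182 + √2*√(√14/8) = 182 + √2*(2^(¾)*7^(¼)/4) = 182 + 14^(¼)/2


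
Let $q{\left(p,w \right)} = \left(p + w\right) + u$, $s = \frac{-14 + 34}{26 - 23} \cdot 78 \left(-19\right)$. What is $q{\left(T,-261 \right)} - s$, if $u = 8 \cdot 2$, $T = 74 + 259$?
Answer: $9968$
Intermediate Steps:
$T = 333$
$u = 16$
$s = -9880$ ($s = \frac{20}{3} \cdot 78 \left(-19\right) = 520 \left(-19\right) = -9880$)
$q{\left(p,w \right)} = 16 + p + w$ ($q{\left(p,w \right)} = \left(p + w\right) + 16 = 16 + p + w$)
$q{\left(T,-261 \right)} - s = \left(16 + 333 - 261\right) - -9880 = 88 + 9880 = 9968$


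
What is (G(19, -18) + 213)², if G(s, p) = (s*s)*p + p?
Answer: 39727809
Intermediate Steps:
G(s, p) = p + p*s² (G(s, p) = s²*p + p = p*s² + p = p + p*s²)
(G(19, -18) + 213)² = (-18*(1 + 19²) + 213)² = (-18*(1 + 361) + 213)² = (-18*362 + 213)² = (-6516 + 213)² = (-6303)² = 39727809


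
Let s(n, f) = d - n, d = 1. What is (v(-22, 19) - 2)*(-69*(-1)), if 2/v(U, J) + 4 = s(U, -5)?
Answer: -2484/19 ≈ -130.74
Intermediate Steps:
s(n, f) = 1 - n
v(U, J) = 2/(-3 - U) (v(U, J) = 2/(-4 + (1 - U)) = 2/(-3 - U))
(v(-22, 19) - 2)*(-69*(-1)) = (-2/(3 - 22) - 2)*(-69*(-1)) = (-2/(-19) - 2)*69 = (-2*(-1/19) - 2)*69 = (2/19 - 2)*69 = -36/19*69 = -2484/19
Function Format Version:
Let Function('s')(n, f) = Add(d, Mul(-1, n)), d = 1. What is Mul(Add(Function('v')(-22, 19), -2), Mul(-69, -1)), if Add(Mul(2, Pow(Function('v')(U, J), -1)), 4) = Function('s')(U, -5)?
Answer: Rational(-2484, 19) ≈ -130.74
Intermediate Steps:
Function('s')(n, f) = Add(1, Mul(-1, n))
Function('v')(U, J) = Mul(2, Pow(Add(-3, Mul(-1, U)), -1)) (Function('v')(U, J) = Mul(2, Pow(Add(-4, Add(1, Mul(-1, U))), -1)) = Mul(2, Pow(Add(-3, Mul(-1, U)), -1)))
Mul(Add(Function('v')(-22, 19), -2), Mul(-69, -1)) = Mul(Add(Mul(-2, Pow(Add(3, -22), -1)), -2), Mul(-69, -1)) = Mul(Add(Mul(-2, Pow(-19, -1)), -2), 69) = Mul(Add(Mul(-2, Rational(-1, 19)), -2), 69) = Mul(Add(Rational(2, 19), -2), 69) = Mul(Rational(-36, 19), 69) = Rational(-2484, 19)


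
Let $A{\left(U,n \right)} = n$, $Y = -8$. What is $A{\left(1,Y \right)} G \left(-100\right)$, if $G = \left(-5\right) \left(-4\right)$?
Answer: $16000$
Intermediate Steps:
$G = 20$
$A{\left(1,Y \right)} G \left(-100\right) = \left(-8\right) 20 \left(-100\right) = \left(-160\right) \left(-100\right) = 16000$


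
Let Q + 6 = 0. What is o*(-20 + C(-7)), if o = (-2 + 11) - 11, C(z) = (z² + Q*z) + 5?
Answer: -152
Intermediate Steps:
Q = -6 (Q = -6 + 0 = -6)
C(z) = 5 + z² - 6*z (C(z) = (z² - 6*z) + 5 = 5 + z² - 6*z)
o = -2 (o = 9 - 11 = -2)
o*(-20 + C(-7)) = -2*(-20 + (5 + (-7)² - 6*(-7))) = -2*(-20 + (5 + 49 + 42)) = -2*(-20 + 96) = -2*76 = -152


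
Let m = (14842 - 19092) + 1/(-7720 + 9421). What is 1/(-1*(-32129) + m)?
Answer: 1701/47422180 ≈ 3.5869e-5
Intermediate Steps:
m = -7229249/1701 (m = -4250 + 1/1701 = -7229249/1701 ≈ -4250.0)
1/(-1*(-32129) + m) = 1/(-1*(-32129) - 7229249/1701) = 1/(32129 - 7229249/1701) = 1/(47422180/1701) = 1701/47422180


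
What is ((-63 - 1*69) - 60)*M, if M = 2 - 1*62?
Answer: 11520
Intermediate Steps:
M = -60 (M = 2 - 62 = -60)
((-63 - 1*69) - 60)*M = ((-63 - 1*69) - 60)*(-60) = ((-63 - 69) - 60)*(-60) = (-132 - 60)*(-60) = -192*(-60) = 11520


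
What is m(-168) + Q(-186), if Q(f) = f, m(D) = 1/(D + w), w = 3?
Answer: -30691/165 ≈ -186.01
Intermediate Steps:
m(D) = 1/(3 + D) (m(D) = 1/(D + 3) = 1/(3 + D))
m(-168) + Q(-186) = 1/(3 - 168) - 186 = 1/(-165) - 186 = -1/165 - 186 = -30691/165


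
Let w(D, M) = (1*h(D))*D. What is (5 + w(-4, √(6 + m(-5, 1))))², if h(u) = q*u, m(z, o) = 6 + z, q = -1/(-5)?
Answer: 1681/25 ≈ 67.240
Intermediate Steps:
q = ⅕ (q = -1*(-⅕) = ⅕ ≈ 0.20000)
h(u) = u/5
w(D, M) = D²/5 (w(D, M) = (1*(D/5))*D = (D/5)*D = D²/5)
(5 + w(-4, √(6 + m(-5, 1))))² = (5 + (⅕)*(-4)²)² = (5 + (⅕)*16)² = (5 + 16/5)² = (41/5)² = 1681/25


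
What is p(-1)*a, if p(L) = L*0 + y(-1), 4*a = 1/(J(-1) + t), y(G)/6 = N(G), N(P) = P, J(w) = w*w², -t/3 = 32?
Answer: 3/194 ≈ 0.015464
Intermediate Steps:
t = -96 (t = -3*32 = -96)
J(w) = w³
y(G) = 6*G
a = -1/388 (a = 1/(4*((-1)³ - 96)) = 1/(4*(-1 - 96)) = (¼)/(-97) = (¼)*(-1/97) = -1/388 ≈ -0.0025773)
p(L) = -6 (p(L) = L*0 + 6*(-1) = 0 - 6 = -6)
p(-1)*a = -6*(-1/388) = 3/194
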